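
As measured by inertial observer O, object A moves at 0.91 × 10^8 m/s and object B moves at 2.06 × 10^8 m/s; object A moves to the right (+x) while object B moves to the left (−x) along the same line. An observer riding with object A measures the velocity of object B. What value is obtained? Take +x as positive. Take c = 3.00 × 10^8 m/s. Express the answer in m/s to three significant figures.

β_A = 0.303, β_B = -0.687 (dividing each by c = 3.00 × 10^8 m/s).
Transform to A's frame with the inverse velocity-addition law: u' = (u − v)/(1 − uv/c²), taking u = β_B and v = β_A.
u' = (-0.687 − 0.303) / (1 − (0.303)(-0.687)) = -0.9900/1.2083 = -0.8193.
u' = -0.8193 × 3.00 × 10^8 m/s.

-2.46 × 10^8 m/s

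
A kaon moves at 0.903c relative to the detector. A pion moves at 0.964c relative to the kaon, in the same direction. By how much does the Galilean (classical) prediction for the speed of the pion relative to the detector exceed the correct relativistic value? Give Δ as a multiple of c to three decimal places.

Δ = 0.869c

Galilean: u_cl = 0.964 + 0.903 = 1.8670.
Relativistic: u_rel = (0.964 + 0.903) / (1 + 0.964·0.903) = 1.8670/1.8705 = 0.9981.
Δ = 1.8670 − 0.9981 = 0.8689.
(The classical prediction exceeds c; the relativistic result does not.)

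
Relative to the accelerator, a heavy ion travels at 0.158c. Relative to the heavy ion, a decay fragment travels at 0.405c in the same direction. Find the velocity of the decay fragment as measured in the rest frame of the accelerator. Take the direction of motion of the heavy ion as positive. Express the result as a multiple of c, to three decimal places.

With v = 0.158 and u' = 0.405 (in units of c),
u = (u' + v)/(1 + u'v/c²):
u = (0.405 + 0.158) / (1 + 0.405·0.158) = 0.5630/1.0640 = 0.5291
(Galilean addition would give +0.563c.)

0.529c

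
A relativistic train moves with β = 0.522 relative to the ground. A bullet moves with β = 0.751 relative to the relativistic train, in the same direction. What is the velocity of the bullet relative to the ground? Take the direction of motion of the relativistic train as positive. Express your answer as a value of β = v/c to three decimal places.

With v = 0.522 and u' = 0.751 (in units of c),
u = (u' + v)/(1 + u'v/c²):
u = (0.751 + 0.522) / (1 + 0.751·0.522) = 1.2730/1.3920 = 0.9145
(Galilean addition would give +1.273c, exceeding c.)

β = 0.914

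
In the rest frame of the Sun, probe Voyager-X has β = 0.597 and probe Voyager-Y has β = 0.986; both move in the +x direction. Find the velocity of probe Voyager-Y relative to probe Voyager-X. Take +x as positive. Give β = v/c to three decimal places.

β_A = 0.597, β_B = 0.986.
Transform to A's frame with the inverse velocity-addition law: u' = (u − v)/(1 − uv/c²), taking u = β_B and v = β_A.
u' = (0.986 − 0.597) / (1 − (0.597)(0.986)) = 0.3890/0.4114 = 0.9456.

β = +0.946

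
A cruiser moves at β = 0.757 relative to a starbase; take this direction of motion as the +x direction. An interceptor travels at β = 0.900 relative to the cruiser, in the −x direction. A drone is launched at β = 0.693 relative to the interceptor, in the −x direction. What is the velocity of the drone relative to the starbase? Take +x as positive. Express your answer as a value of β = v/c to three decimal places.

Apply u = (u' + v)/(1 + u'v/c²) successively, working outward toward the starbase.
Start: velocity of the cruiser relative to the starbase = 0.7570c.
Compose with the interceptor (u' = -0.900 in the cruiser frame): u_1 = (-0.900 + 0.757) / (1 + (-0.900)·0.757) = -0.1430/0.3187 = -0.4487.
Compose with the drone (u' = -0.693 in the interceptor frame): u_2 = (-0.693 + (-0.449)) / (1 + (-0.693)·(-0.449)) = -1.1417/1.3109 = -0.8709.

β = -0.871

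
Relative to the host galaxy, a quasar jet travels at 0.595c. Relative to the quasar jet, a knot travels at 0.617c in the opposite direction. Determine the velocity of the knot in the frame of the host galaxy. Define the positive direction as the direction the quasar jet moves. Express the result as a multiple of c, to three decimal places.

With v = 0.595 and u' = -0.617 (in units of c),
u = (u' + v)/(1 + u'v/c²):
u = (-0.617 + 0.595) / (1 + (-0.617)·0.595) = -0.0220/0.6329 = -0.0348
(Galilean addition would give -0.022c.)

-0.035c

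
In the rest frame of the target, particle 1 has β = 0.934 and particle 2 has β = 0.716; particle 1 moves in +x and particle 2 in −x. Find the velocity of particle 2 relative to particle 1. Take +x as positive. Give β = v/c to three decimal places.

β = -0.989

β_A = 0.934, β_B = -0.716.
Transform to A's frame with the inverse velocity-addition law: u' = (u − v)/(1 − uv/c²), taking u = β_B and v = β_A.
u' = (-0.716 − 0.934) / (1 − (0.934)(-0.716)) = -1.6500/1.6687 = -0.9888.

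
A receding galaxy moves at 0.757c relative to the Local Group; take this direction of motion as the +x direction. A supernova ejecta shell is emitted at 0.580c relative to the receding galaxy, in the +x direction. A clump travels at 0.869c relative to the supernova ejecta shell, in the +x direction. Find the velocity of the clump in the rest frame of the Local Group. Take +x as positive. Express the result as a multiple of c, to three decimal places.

Apply u = (u' + v)/(1 + u'v/c²) successively, working outward toward the Local Group.
Start: velocity of the receding galaxy relative to the Local Group = 0.7570c.
Compose with the supernova ejecta shell (u' = 0.580 in the receding galaxy frame): u_1 = (0.580 + 0.757) / (1 + 0.580·0.757) = 1.3370/1.4391 = 0.9291.
Compose with the clump (u' = 0.869 in the supernova ejecta shell frame): u_2 = (0.869 + 0.929) / (1 + 0.869·0.929) = 1.7981/1.8074 = 0.9949.

0.995c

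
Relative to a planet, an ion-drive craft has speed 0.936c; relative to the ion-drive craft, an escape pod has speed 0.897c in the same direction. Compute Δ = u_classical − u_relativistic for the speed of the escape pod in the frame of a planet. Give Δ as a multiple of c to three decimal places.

Galilean: u_cl = 0.897 + 0.936 = 1.8330.
Relativistic: u_rel = (0.897 + 0.936) / (1 + 0.897·0.936) = 1.8330/1.8396 = 0.9964.
Δ = 1.8330 − 0.9964 = 0.8366.
(The classical prediction exceeds c; the relativistic result does not.)

Δ = 0.837c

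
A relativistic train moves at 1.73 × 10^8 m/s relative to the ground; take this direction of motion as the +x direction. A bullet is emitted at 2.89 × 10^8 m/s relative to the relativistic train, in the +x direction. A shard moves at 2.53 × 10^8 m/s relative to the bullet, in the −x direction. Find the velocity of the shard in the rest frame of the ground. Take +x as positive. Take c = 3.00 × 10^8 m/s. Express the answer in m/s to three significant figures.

+2.67 × 10^8 m/s

Apply u = (u' + v)/(1 + u'v/c²) successively, working outward toward the ground.
(Dividing each given speed by c = 3.00 × 10^8 m/s to work in units of c.)
Start: velocity of the relativistic train relative to the ground = 0.5767c.
Compose with the bullet (u' = 0.963 in the relativistic train frame): u_1 = (0.963 + 0.577) / (1 + 0.963·0.577) = 1.5400/1.5555 = 0.9900.
Compose with the shard (u' = -0.843 in the bullet frame): u_2 = (-0.843 + 0.990) / (1 + (-0.843)·0.990) = 0.1467/0.1651 = 0.8886.
So u = 0.8886 × 3.00 × 10^8 m/s.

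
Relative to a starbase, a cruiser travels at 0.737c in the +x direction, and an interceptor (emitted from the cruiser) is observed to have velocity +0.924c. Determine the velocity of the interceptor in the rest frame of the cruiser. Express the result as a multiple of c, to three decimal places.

+0.586c

Invert the composition law: u' = (u − v)/(1 − uv/c²).
u' = (0.924 − 0.737) / (1 − (0.924)(0.737)) = 0.1870/0.3190 = 0.5862.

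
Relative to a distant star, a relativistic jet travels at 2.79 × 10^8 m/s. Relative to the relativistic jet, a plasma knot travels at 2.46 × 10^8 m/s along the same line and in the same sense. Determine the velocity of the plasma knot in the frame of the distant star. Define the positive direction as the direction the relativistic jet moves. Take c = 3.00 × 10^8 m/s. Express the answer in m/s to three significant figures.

2.98 × 10^8 m/s

In units of c (dividing by 3.00 × 10^8 m/s): v = 0.930, u' = 0.820.
u = (u' + v)/(1 + u'v/c²):
u = (0.820 + 0.930) / (1 + 0.820·0.930) = 1.7500/1.7626 = 0.9929
Converting back: u = 0.9929 × 3.00 × 10^8 m/s.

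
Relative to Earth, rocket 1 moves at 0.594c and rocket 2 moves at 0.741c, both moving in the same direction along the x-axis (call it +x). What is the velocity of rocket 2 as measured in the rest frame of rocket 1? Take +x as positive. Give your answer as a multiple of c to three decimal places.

β_A = 0.594, β_B = 0.741.
Transform to A's frame with the inverse velocity-addition law: u' = (u − v)/(1 − uv/c²), taking u = β_B and v = β_A.
u' = (0.741 − 0.594) / (1 − (0.594)(0.741)) = 0.1470/0.5598 = 0.2626.

+0.263c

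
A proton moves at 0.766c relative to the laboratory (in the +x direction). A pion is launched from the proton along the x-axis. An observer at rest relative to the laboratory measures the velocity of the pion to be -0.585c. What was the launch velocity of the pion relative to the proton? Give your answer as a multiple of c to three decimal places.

Invert the composition law: u' = (u − v)/(1 − uv/c²).
u' = (-0.585 − 0.766) / (1 − (-0.585)(0.766)) = -1.3510/1.4481 = -0.9329.

-0.933c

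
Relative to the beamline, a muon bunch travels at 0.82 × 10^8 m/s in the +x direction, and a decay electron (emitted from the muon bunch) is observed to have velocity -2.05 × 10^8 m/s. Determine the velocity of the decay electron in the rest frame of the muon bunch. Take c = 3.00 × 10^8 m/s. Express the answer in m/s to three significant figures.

v = 0.273c, u = -0.683c.
Invert the composition law: u' = (u − v)/(1 − uv/c²).
u' = (-0.683 − 0.273) / (1 − (-0.683)(0.273)) = -0.9567/1.1868 = -0.8061.
u' = -0.8061 × 3.00 × 10^8 m/s.

-2.42 × 10^8 m/s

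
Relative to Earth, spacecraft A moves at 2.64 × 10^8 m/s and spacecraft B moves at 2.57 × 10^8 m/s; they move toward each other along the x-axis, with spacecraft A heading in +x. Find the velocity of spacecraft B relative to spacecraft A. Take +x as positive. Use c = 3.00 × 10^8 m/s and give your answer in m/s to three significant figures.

β_A = 0.880, β_B = -0.857 (dividing each by c = 3.00 × 10^8 m/s).
Transform to A's frame with the inverse velocity-addition law: u' = (u − v)/(1 − uv/c²), taking u = β_B and v = β_A.
u' = (-0.857 − 0.880) / (1 − (0.880)(-0.857)) = -1.7367/1.7539 = -0.9902.
u' = -0.9902 × 3.00 × 10^8 m/s.

-2.97 × 10^8 m/s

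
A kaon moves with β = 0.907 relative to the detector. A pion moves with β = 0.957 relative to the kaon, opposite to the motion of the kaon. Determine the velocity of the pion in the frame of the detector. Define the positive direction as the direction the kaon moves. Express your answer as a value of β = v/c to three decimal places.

β = -0.379

With v = 0.907 and u' = -0.957 (in units of c),
u = (u' + v)/(1 + u'v/c²):
u = (-0.957 + 0.907) / (1 + (-0.957)·0.907) = -0.0500/0.1320 = -0.3788
(Galilean addition would give -0.050c.)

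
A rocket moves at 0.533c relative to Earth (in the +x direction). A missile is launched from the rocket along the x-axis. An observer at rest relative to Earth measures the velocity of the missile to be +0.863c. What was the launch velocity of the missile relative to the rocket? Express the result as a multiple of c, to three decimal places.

Invert the composition law: u' = (u − v)/(1 − uv/c²).
u' = (0.863 − 0.533) / (1 − (0.863)(0.533)) = 0.3300/0.5400 = 0.6111.

+0.611c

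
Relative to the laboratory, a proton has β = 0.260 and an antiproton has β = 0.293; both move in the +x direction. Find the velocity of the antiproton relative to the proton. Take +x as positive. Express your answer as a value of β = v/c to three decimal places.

β_A = 0.260, β_B = 0.293.
Transform to A's frame with the inverse velocity-addition law: u' = (u − v)/(1 − uv/c²), taking u = β_B and v = β_A.
u' = (0.293 − 0.260) / (1 − (0.260)(0.293)) = 0.0330/0.9238 = 0.0357.

β = +0.036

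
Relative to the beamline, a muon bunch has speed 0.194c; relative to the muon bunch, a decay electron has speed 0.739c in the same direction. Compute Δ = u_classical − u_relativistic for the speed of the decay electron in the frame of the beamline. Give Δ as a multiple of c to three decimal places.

Galilean: u_cl = 0.739 + 0.194 = 0.9330.
Relativistic: u_rel = (0.739 + 0.194) / (1 + 0.739·0.194) = 0.9330/1.1434 = 0.8160.
Δ = 0.9330 − 0.8160 = 0.1170.

Δ = 0.117c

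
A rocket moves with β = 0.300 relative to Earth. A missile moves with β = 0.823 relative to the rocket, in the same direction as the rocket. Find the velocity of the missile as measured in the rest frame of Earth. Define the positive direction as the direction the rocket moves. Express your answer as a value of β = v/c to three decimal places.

β = 0.901

With v = 0.300 and u' = 0.823 (in units of c),
u = (u' + v)/(1 + u'v/c²):
u = (0.823 + 0.300) / (1 + 0.823·0.300) = 1.1230/1.2469 = 0.9006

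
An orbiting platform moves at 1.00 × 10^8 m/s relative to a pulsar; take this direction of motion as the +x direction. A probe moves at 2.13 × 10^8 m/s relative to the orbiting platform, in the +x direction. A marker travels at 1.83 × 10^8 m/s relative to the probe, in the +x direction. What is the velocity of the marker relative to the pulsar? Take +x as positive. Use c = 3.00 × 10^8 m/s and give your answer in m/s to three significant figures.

2.88 × 10^8 m/s

Apply u = (u' + v)/(1 + u'v/c²) successively, working outward toward the pulsar.
(Dividing each given speed by c = 3.00 × 10^8 m/s to work in units of c.)
Start: velocity of the orbiting platform relative to the pulsar = 0.3333c.
Compose with the probe (u' = 0.710 in the orbiting platform frame): u_1 = (0.710 + 0.333) / (1 + 0.710·0.333) = 1.0433/1.2367 = 0.8437.
Compose with the marker (u' = 0.610 in the probe frame): u_2 = (0.610 + 0.844) / (1 + 0.610·0.844) = 1.4537/1.5146 = 0.9597.
So u = 0.9597 × 3.00 × 10^8 m/s.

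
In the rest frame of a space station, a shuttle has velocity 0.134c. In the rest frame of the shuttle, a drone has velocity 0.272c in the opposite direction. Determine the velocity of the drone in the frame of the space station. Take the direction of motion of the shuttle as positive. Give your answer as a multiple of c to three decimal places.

With v = 0.134 and u' = -0.272 (in units of c),
u = (u' + v)/(1 + u'v/c²):
u = (-0.272 + 0.134) / (1 + (-0.272)·0.134) = -0.1380/0.9636 = -0.1432

-0.143c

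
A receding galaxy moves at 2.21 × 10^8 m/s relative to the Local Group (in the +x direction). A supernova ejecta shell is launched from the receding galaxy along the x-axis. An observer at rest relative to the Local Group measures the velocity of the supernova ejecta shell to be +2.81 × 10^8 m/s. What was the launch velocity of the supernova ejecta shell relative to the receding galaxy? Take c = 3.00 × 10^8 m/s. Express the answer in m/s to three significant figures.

v = 0.737c, u = 0.937c.
Invert the composition law: u' = (u − v)/(1 − uv/c²).
u' = (0.937 − 0.737) / (1 − (0.937)(0.737)) = 0.2000/0.3100 = 0.6452.
u' = 0.6452 × 3.00 × 10^8 m/s.

+1.94 × 10^8 m/s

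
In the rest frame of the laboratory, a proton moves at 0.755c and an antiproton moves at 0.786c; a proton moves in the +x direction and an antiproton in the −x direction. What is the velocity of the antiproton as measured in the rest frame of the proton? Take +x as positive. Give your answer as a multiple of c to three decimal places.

β_A = 0.755, β_B = -0.786.
Transform to A's frame with the inverse velocity-addition law: u' = (u − v)/(1 − uv/c²), taking u = β_B and v = β_A.
u' = (-0.786 − 0.755) / (1 − (0.755)(-0.786)) = -1.5410/1.5934 = -0.9671.

-0.967c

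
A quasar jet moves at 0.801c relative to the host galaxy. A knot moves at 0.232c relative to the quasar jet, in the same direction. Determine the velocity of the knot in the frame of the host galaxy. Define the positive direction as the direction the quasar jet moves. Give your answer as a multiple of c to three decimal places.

0.871c

With v = 0.801 and u' = 0.232 (in units of c),
u = (u' + v)/(1 + u'v/c²):
u = (0.232 + 0.801) / (1 + 0.232·0.801) = 1.0330/1.1858 = 0.8711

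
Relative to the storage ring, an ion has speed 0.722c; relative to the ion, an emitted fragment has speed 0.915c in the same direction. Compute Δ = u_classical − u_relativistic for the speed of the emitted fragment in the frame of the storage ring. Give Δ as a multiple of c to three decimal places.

Δ = 0.651c

Galilean: u_cl = 0.915 + 0.722 = 1.6370.
Relativistic: u_rel = (0.915 + 0.722) / (1 + 0.915·0.722) = 1.6370/1.6606 = 0.9858.
Δ = 1.6370 − 0.9858 = 0.6512.
(The classical prediction exceeds c; the relativistic result does not.)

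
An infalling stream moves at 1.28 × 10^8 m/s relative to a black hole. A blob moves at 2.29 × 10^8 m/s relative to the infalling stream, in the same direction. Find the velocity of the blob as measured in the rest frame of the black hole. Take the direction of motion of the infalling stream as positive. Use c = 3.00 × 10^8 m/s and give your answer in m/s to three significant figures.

In units of c (dividing by 3.00 × 10^8 m/s): v = 0.427, u' = 0.763.
u = (u' + v)/(1 + u'v/c²):
u = (0.763 + 0.427) / (1 + 0.763·0.427) = 1.1900/1.3257 = 0.8976
Converting back: u = 0.8976 × 3.00 × 10^8 m/s.

2.69 × 10^8 m/s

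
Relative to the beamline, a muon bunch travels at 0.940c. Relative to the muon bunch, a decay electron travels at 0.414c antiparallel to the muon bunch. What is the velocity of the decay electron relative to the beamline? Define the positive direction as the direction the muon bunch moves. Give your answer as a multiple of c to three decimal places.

With v = 0.940 and u' = -0.414 (in units of c),
u = (u' + v)/(1 + u'v/c²):
u = (-0.414 + 0.940) / (1 + (-0.414)·0.940) = 0.5260/0.6108 = 0.8611

+0.861c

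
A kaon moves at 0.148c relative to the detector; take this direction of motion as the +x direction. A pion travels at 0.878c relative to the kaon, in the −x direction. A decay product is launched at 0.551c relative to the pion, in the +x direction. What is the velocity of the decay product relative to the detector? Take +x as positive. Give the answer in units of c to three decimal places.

-0.536c

Apply u = (u' + v)/(1 + u'v/c²) successively, working outward toward the detector.
Start: velocity of the kaon relative to the detector = 0.1480c.
Compose with the pion (u' = -0.878 in the kaon frame): u_1 = (-0.878 + 0.148) / (1 + (-0.878)·0.148) = -0.7300/0.8701 = -0.8390.
Compose with the decay product (u' = 0.551 in the pion frame): u_2 = (0.551 + (-0.839)) / (1 + 0.551·(-0.839)) = -0.2880/0.5377 = -0.5357.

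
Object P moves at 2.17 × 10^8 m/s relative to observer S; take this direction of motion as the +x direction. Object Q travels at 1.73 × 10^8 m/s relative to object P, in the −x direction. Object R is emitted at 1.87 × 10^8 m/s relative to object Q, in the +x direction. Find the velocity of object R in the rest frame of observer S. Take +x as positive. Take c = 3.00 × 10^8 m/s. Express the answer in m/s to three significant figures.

Apply u = (u' + v)/(1 + u'v/c²) successively, working outward toward observer S.
(Dividing each given speed by c = 3.00 × 10^8 m/s to work in units of c.)
Start: velocity of object P relative to observer S = 0.7233c.
Compose with object Q (u' = -0.577 in object P frame): u_1 = (-0.577 + 0.723) / (1 + (-0.577)·0.723) = 0.1467/0.5829 = 0.2516.
Compose with object R (u' = 0.623 in object Q frame): u_2 = (0.623 + 0.252) / (1 + 0.623·0.252) = 0.8750/1.1568 = 0.7563.
So u = 0.7563 × 3.00 × 10^8 m/s.

+2.27 × 10^8 m/s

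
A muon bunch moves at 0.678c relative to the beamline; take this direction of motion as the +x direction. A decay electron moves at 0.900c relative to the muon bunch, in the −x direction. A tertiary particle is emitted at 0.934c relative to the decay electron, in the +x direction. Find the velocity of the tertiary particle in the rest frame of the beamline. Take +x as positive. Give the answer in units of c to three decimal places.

+0.779c

Apply u = (u' + v)/(1 + u'v/c²) successively, working outward toward the beamline.
Start: velocity of the muon bunch relative to the beamline = 0.6780c.
Compose with the decay electron (u' = -0.900 in the muon bunch frame): u_1 = (-0.900 + 0.678) / (1 + (-0.900)·0.678) = -0.2220/0.3898 = -0.5695.
Compose with the tertiary particle (u' = 0.934 in the decay electron frame): u_2 = (0.934 + (-0.570)) / (1 + 0.934·(-0.570)) = 0.3645/0.4681 = 0.7787.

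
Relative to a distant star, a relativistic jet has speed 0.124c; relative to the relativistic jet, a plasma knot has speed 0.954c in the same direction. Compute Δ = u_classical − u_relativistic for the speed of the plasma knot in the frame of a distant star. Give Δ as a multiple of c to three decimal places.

Δ = 0.114c

Galilean: u_cl = 0.954 + 0.124 = 1.0780.
Relativistic: u_rel = (0.954 + 0.124) / (1 + 0.954·0.124) = 1.0780/1.1183 = 0.9640.
Δ = 1.0780 − 0.9640 = 0.1140.
(The classical prediction exceeds c; the relativistic result does not.)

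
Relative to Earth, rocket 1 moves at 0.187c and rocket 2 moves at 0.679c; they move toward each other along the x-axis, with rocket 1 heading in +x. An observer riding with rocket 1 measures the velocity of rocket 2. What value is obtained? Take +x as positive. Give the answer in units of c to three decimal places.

-0.768c

β_A = 0.187, β_B = -0.679.
Transform to A's frame with the inverse velocity-addition law: u' = (u − v)/(1 − uv/c²), taking u = β_B and v = β_A.
u' = (-0.679 − 0.187) / (1 − (0.187)(-0.679)) = -0.8660/1.1270 = -0.7684.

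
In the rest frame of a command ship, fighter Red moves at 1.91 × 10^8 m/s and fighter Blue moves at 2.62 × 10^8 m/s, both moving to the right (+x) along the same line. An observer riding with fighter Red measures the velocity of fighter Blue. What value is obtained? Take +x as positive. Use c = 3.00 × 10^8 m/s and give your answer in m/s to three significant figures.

+1.60 × 10^8 m/s

β_A = 0.637, β_B = 0.873 (dividing each by c = 3.00 × 10^8 m/s).
Transform to A's frame with the inverse velocity-addition law: u' = (u − v)/(1 − uv/c²), taking u = β_B and v = β_A.
u' = (0.873 − 0.637) / (1 − (0.637)(0.873)) = 0.2367/0.4440 = 0.5331.
u' = 0.5331 × 3.00 × 10^8 m/s.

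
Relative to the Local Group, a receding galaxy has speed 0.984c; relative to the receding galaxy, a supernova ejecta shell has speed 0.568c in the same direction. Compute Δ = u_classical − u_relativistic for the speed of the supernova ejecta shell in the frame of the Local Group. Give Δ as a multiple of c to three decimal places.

Galilean: u_cl = 0.568 + 0.984 = 1.5520.
Relativistic: u_rel = (0.568 + 0.984) / (1 + 0.568·0.984) = 1.5520/1.5589 = 0.9956.
Δ = 1.5520 − 0.9956 = 0.5564.
(The classical prediction exceeds c; the relativistic result does not.)

Δ = 0.556c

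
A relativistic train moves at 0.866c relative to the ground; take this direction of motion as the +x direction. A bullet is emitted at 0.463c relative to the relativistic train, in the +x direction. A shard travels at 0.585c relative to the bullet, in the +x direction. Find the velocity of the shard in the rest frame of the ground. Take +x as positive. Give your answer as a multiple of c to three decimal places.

Apply u = (u' + v)/(1 + u'v/c²) successively, working outward toward the ground.
Start: velocity of the relativistic train relative to the ground = 0.8660c.
Compose with the bullet (u' = 0.463 in the relativistic train frame): u_1 = (0.463 + 0.866) / (1 + 0.463·0.866) = 1.3290/1.4010 = 0.9486.
Compose with the shard (u' = 0.585 in the bullet frame): u_2 = (0.585 + 0.949) / (1 + 0.585·0.949) = 1.5336/1.5550 = 0.9863.

0.986c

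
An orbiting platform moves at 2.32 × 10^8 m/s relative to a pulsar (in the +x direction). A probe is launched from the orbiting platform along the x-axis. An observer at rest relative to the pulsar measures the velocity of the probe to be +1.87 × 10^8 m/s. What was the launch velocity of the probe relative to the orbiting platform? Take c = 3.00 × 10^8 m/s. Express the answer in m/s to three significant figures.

v = 0.773c, u = 0.623c.
Invert the composition law: u' = (u − v)/(1 − uv/c²).
u' = (0.623 − 0.773) / (1 − (0.623)(0.773)) = -0.1500/0.5180 = -0.2896.
u' = -0.2896 × 3.00 × 10^8 m/s.

-8.69 × 10^7 m/s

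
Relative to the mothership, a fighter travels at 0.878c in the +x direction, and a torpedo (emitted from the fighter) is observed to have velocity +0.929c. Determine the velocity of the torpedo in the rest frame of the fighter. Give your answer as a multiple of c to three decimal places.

+0.277c

Invert the composition law: u' = (u − v)/(1 − uv/c²).
u' = (0.929 − 0.878) / (1 − (0.929)(0.878)) = 0.0510/0.1843 = 0.2767.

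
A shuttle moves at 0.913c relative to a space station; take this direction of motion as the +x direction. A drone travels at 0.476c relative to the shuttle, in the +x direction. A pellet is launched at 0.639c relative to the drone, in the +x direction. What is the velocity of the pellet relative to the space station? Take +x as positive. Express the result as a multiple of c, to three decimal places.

0.993c

Apply u = (u' + v)/(1 + u'v/c²) successively, working outward toward the space station.
Start: velocity of the shuttle relative to the space station = 0.9130c.
Compose with the drone (u' = 0.476 in the shuttle frame): u_1 = (0.476 + 0.913) / (1 + 0.476·0.913) = 1.3890/1.4346 = 0.9682.
Compose with the pellet (u' = 0.639 in the drone frame): u_2 = (0.639 + 0.968) / (1 + 0.639·0.968) = 1.6072/1.6187 = 0.9929.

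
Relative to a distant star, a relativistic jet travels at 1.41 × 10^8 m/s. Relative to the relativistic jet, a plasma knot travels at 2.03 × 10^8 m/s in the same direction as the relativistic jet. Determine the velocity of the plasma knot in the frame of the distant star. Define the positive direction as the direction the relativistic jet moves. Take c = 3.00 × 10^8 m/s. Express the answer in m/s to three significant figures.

2.61 × 10^8 m/s

In units of c (dividing by 3.00 × 10^8 m/s): v = 0.470, u' = 0.677.
u = (u' + v)/(1 + u'v/c²):
u = (0.677 + 0.470) / (1 + 0.677·0.470) = 1.1467/1.3180 = 0.8700
(Galilean addition would give +1.147c, exceeding c.)
Converting back: u = 0.8700 × 3.00 × 10^8 m/s.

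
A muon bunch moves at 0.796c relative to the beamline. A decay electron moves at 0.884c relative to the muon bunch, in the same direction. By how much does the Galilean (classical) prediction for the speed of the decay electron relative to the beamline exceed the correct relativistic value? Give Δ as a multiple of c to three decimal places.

Galilean: u_cl = 0.884 + 0.796 = 1.6800.
Relativistic: u_rel = (0.884 + 0.796) / (1 + 0.884·0.796) = 1.6800/1.7037 = 0.9861.
Δ = 1.6800 − 0.9861 = 0.6939.
(The classical prediction exceeds c; the relativistic result does not.)

Δ = 0.694c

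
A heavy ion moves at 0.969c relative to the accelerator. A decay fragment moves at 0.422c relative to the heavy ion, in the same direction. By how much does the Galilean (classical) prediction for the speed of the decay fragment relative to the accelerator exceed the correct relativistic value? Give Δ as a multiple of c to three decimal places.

Galilean: u_cl = 0.422 + 0.969 = 1.3910.
Relativistic: u_rel = (0.422 + 0.969) / (1 + 0.422·0.969) = 1.3910/1.4089 = 0.9873.
Δ = 1.3910 − 0.9873 = 0.4037.
(The classical prediction exceeds c; the relativistic result does not.)

Δ = 0.404c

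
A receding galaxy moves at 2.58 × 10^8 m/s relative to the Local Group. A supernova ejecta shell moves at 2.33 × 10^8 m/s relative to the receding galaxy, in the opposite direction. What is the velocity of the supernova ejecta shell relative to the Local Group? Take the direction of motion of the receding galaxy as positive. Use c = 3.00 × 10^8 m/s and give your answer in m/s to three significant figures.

+7.53 × 10^7 m/s

In units of c (dividing by 3.00 × 10^8 m/s): v = 0.860, u' = -0.777.
u = (u' + v)/(1 + u'v/c²):
u = (-0.777 + 0.860) / (1 + (-0.777)·0.860) = 0.0833/0.3321 = 0.2510
(Galilean addition would give +0.083c.)
Converting back: u = 0.2510 × 3.00 × 10^8 m/s.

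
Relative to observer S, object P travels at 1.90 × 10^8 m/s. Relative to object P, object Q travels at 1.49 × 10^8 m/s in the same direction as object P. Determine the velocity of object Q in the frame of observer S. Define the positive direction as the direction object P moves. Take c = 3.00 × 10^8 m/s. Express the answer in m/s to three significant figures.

In units of c (dividing by 3.00 × 10^8 m/s): v = 0.633, u' = 0.497.
u = (u' + v)/(1 + u'v/c²):
u = (0.497 + 0.633) / (1 + 0.497·0.633) = 1.1300/1.3146 = 0.8596
(Galilean addition would give +1.130c, exceeding c.)
Converting back: u = 0.8596 × 3.00 × 10^8 m/s.

2.58 × 10^8 m/s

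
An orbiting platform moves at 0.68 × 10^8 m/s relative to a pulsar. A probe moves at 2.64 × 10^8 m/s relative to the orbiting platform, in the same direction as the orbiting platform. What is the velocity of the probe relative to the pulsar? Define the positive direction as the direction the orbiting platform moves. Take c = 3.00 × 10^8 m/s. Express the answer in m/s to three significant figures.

In units of c (dividing by 3.00 × 10^8 m/s): v = 0.227, u' = 0.880.
u = (u' + v)/(1 + u'v/c²):
u = (0.880 + 0.227) / (1 + 0.880·0.227) = 1.1067/1.1995 = 0.9226
Converting back: u = 0.9226 × 3.00 × 10^8 m/s.

2.77 × 10^8 m/s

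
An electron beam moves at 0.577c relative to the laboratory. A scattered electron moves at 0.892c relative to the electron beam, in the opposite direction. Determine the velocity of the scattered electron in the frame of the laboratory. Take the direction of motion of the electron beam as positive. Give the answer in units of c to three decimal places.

-0.649c

With v = 0.577 and u' = -0.892 (in units of c),
u = (u' + v)/(1 + u'v/c²):
u = (-0.892 + 0.577) / (1 + (-0.892)·0.577) = -0.3150/0.4853 = -0.6491
(Galilean addition would give -0.315c.)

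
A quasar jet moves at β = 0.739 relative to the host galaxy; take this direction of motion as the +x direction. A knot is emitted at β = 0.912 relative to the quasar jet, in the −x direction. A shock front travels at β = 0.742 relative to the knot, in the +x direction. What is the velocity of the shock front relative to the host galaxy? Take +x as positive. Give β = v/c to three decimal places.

β = +0.349

Apply u = (u' + v)/(1 + u'v/c²) successively, working outward toward the host galaxy.
Start: velocity of the quasar jet relative to the host galaxy = 0.7390c.
Compose with the knot (u' = -0.912 in the quasar jet frame): u_1 = (-0.912 + 0.739) / (1 + (-0.912)·0.739) = -0.1730/0.3260 = -0.5306.
Compose with the shock front (u' = 0.742 in the knot frame): u_2 = (0.742 + (-0.531)) / (1 + 0.742·(-0.531)) = 0.2114/0.6063 = 0.3486.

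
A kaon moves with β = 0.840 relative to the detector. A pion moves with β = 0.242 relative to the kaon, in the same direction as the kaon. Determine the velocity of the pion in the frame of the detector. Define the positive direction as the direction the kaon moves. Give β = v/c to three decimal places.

With v = 0.840 and u' = 0.242 (in units of c),
u = (u' + v)/(1 + u'v/c²):
u = (0.242 + 0.840) / (1 + 0.242·0.840) = 1.0820/1.2033 = 0.8992

β = 0.899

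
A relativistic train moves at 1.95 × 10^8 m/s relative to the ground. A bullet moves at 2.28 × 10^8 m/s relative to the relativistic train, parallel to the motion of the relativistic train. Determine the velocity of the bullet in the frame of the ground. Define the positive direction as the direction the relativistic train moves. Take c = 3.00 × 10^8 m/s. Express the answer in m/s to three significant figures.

In units of c (dividing by 3.00 × 10^8 m/s): v = 0.650, u' = 0.760.
u = (u' + v)/(1 + u'v/c²):
u = (0.760 + 0.650) / (1 + 0.760·0.650) = 1.4100/1.4940 = 0.9438
Converting back: u = 0.9438 × 3.00 × 10^8 m/s.

2.83 × 10^8 m/s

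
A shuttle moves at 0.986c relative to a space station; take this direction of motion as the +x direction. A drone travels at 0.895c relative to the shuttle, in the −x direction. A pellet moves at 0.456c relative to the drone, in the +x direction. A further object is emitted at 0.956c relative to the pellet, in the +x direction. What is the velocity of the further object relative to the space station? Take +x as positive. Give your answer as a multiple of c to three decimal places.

Apply u = (u' + v)/(1 + u'v/c²) successively, working outward toward the space station.
Start: velocity of the shuttle relative to the space station = 0.9860c.
Compose with the drone (u' = -0.895 in the shuttle frame): u_1 = (-0.895 + 0.986) / (1 + (-0.895)·0.986) = 0.0910/0.1175 = 0.7743.
Compose with the pellet (u' = 0.456 in the drone frame): u_2 = (0.456 + 0.774) / (1 + 0.456·0.774) = 1.2303/1.3531 = 0.9092.
Compose with the further object (u' = 0.956 in the pellet frame): u_3 = (0.956 + 0.909) / (1 + 0.956·0.909) = 1.8652/1.8692 = 0.9979.

+0.998c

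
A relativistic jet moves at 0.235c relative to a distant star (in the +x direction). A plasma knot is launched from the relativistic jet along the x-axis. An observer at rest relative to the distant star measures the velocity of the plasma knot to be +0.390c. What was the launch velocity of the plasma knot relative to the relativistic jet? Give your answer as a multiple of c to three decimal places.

Invert the composition law: u' = (u − v)/(1 − uv/c²).
u' = (0.390 − 0.235) / (1 − (0.390)(0.235)) = 0.1550/0.9083 = 0.1706.

+0.171c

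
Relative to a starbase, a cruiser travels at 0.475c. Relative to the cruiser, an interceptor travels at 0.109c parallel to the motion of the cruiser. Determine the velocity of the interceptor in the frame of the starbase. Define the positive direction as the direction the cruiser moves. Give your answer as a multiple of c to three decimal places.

0.555c

With v = 0.475 and u' = 0.109 (in units of c),
u = (u' + v)/(1 + u'v/c²):
u = (0.109 + 0.475) / (1 + 0.109·0.475) = 0.5840/1.0518 = 0.5553
(Galilean addition would give +0.584c.)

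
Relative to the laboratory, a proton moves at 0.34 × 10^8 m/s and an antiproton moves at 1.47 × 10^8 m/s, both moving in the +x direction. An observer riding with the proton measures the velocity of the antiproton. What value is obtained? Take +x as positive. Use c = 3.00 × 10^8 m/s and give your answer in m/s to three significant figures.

β_A = 0.113, β_B = 0.490 (dividing each by c = 3.00 × 10^8 m/s).
Transform to A's frame with the inverse velocity-addition law: u' = (u − v)/(1 − uv/c²), taking u = β_B and v = β_A.
u' = (0.490 − 0.113) / (1 − (0.113)(0.490)) = 0.3767/0.9445 = 0.3988.
u' = 0.3988 × 3.00 × 10^8 m/s.

+1.20 × 10^8 m/s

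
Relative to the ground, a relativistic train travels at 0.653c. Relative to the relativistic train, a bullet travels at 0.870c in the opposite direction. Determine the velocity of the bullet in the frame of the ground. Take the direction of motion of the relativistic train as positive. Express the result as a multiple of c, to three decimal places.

-0.502c

With v = 0.653 and u' = -0.870 (in units of c),
u = (u' + v)/(1 + u'v/c²):
u = (-0.870 + 0.653) / (1 + (-0.870)·0.653) = -0.2170/0.4319 = -0.5024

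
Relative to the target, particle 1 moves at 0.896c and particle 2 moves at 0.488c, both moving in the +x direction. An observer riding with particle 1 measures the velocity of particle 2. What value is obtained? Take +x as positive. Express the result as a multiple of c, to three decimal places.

-0.725c

β_A = 0.896, β_B = 0.488.
Transform to A's frame with the inverse velocity-addition law: u' = (u − v)/(1 − uv/c²), taking u = β_B and v = β_A.
u' = (0.488 − 0.896) / (1 − (0.896)(0.488)) = -0.4080/0.5628 = -0.7250.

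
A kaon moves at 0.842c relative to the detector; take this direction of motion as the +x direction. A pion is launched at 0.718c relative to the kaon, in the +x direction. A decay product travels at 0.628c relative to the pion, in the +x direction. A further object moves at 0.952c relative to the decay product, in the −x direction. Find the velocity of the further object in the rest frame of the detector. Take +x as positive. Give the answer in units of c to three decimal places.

Apply u = (u' + v)/(1 + u'v/c²) successively, working outward toward the detector.
Start: velocity of the kaon relative to the detector = 0.8420c.
Compose with the pion (u' = 0.718 in the kaon frame): u_1 = (0.718 + 0.842) / (1 + 0.718·0.842) = 1.5600/1.6046 = 0.9722.
Compose with the decay product (u' = 0.628 in the pion frame): u_2 = (0.628 + 0.972) / (1 + 0.628·0.972) = 1.6002/1.6106 = 0.9936.
Compose with the further object (u' = -0.952 in the decay product frame): u_3 = (-0.952 + 0.994) / (1 + (-0.952)·0.994) = 0.0416/0.0541 = 0.7686.

+0.769c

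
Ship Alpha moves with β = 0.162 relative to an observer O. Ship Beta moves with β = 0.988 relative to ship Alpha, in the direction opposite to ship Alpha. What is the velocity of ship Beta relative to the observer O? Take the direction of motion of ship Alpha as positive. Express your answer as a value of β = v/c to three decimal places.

β = -0.983

With v = 0.162 and u' = -0.988 (in units of c),
u = (u' + v)/(1 + u'v/c²):
u = (-0.988 + 0.162) / (1 + (-0.988)·0.162) = -0.8260/0.8399 = -0.9834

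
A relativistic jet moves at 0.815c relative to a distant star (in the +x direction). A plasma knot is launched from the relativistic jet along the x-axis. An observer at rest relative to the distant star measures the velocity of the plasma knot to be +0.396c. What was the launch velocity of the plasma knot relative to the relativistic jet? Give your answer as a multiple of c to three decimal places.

Invert the composition law: u' = (u − v)/(1 − uv/c²).
u' = (0.396 − 0.815) / (1 − (0.396)(0.815)) = -0.4190/0.6773 = -0.6187.

-0.619c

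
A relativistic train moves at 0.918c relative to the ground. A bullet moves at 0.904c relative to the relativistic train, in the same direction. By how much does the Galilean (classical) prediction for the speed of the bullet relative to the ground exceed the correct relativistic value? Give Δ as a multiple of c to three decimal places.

Δ = 0.826c

Galilean: u_cl = 0.904 + 0.918 = 1.8220.
Relativistic: u_rel = (0.904 + 0.918) / (1 + 0.904·0.918) = 1.8220/1.8299 = 0.9957.
Δ = 1.8220 − 0.9957 = 0.8263.
(The classical prediction exceeds c; the relativistic result does not.)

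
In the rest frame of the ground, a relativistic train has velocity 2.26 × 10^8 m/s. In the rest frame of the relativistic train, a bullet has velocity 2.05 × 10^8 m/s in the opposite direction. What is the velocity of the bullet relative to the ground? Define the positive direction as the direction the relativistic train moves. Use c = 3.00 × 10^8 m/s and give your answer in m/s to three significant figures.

+4.33 × 10^7 m/s

In units of c (dividing by 3.00 × 10^8 m/s): v = 0.753, u' = -0.683.
u = (u' + v)/(1 + u'v/c²):
u = (-0.683 + 0.753) / (1 + (-0.683)·0.753) = 0.0700/0.4852 = 0.1443
(Galilean addition would give +0.070c.)
Converting back: u = 0.1443 × 3.00 × 10^8 m/s.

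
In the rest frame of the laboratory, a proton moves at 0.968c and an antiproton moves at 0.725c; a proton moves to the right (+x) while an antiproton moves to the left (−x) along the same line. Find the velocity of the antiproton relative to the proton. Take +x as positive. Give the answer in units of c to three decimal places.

β_A = 0.968, β_B = -0.725.
Transform to A's frame with the inverse velocity-addition law: u' = (u − v)/(1 − uv/c²), taking u = β_B and v = β_A.
u' = (-0.725 − 0.968) / (1 − (0.968)(-0.725)) = -1.6930/1.7018 = -0.9948.

-0.995c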